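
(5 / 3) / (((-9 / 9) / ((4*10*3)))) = -200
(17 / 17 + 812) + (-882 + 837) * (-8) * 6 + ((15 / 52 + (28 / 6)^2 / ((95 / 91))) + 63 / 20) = 66629963 / 22230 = 2997.30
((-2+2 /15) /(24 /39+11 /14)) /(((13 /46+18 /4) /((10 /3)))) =-117208 /126225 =-0.93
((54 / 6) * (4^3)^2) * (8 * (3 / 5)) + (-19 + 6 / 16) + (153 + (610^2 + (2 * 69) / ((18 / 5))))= 65906389 / 120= 549219.91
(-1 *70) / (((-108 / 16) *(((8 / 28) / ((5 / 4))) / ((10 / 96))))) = 6125 / 1296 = 4.73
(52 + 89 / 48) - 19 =1673 / 48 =34.85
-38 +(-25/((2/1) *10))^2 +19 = -279/16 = -17.44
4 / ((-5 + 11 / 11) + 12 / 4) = -4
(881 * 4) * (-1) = -3524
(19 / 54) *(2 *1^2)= 19 / 27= 0.70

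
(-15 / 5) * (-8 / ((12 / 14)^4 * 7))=343 / 54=6.35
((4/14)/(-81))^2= 4/321489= 0.00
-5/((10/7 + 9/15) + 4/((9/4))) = -1575/1199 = -1.31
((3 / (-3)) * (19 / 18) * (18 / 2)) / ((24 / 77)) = -1463 / 48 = -30.48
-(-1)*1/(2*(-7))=-1/14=-0.07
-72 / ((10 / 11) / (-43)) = 17028 / 5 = 3405.60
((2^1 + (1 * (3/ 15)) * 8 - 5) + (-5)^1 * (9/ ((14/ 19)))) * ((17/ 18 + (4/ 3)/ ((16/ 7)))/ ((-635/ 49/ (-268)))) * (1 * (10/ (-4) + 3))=-22560307/ 22860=-986.89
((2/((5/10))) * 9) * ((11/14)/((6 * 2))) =33/14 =2.36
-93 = -93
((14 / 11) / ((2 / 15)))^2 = 11025 / 121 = 91.12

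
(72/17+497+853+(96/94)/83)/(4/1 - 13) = -29936546/198951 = -150.47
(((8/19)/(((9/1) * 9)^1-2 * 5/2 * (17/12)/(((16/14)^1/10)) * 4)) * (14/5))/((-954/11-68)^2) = -40656/137804587285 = -0.00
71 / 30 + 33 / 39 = 1253 / 390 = 3.21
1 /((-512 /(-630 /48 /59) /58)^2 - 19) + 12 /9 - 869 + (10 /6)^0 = -37502901931325 /43272611247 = -866.67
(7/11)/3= 7/33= 0.21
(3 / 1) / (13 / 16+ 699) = 48 / 11197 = 0.00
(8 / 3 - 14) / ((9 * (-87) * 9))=34 / 21141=0.00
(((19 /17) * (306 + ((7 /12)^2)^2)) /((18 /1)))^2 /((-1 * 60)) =-14545499209906729 /2415705965199360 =-6.02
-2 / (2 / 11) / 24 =-11 / 24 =-0.46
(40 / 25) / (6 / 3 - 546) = -1 / 340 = -0.00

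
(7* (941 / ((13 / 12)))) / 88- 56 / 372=1833769 / 26598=68.94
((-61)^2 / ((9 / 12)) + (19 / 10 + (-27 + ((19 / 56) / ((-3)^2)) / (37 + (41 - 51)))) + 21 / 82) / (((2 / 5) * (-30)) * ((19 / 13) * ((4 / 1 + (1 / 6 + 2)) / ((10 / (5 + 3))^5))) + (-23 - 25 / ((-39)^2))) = -1454565283624375 / 17224480175616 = -84.45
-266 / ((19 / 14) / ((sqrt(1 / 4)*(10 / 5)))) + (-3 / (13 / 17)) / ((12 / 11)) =-10379 / 52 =-199.60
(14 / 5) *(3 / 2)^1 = 21 / 5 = 4.20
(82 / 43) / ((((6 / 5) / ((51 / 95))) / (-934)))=-650998 / 817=-796.82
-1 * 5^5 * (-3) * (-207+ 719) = 4800000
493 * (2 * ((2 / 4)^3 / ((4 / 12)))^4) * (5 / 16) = 199665 / 32768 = 6.09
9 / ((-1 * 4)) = -9 / 4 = -2.25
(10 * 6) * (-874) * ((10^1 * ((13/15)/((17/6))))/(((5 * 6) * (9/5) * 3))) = -990.15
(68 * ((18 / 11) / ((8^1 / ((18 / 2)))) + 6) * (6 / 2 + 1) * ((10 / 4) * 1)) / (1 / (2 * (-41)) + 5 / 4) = 9618600 / 2233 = 4307.48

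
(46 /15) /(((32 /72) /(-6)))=-207 /5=-41.40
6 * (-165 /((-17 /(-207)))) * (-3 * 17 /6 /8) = 102465 /8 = 12808.12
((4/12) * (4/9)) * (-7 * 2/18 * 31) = -868/243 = -3.57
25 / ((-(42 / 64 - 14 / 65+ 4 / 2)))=-52000 / 5077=-10.24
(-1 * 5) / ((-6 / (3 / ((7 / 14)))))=5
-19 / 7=-2.71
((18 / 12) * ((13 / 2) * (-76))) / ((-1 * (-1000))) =-741 / 1000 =-0.74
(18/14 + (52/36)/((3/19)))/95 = 1972/17955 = 0.11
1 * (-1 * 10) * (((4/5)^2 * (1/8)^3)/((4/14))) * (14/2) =-49/160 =-0.31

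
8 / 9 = 0.89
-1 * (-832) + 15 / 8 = 6671 / 8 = 833.88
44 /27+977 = 26423 /27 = 978.63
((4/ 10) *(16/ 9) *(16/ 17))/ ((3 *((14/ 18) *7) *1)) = 512/ 12495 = 0.04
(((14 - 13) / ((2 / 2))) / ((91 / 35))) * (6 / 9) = 10 / 39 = 0.26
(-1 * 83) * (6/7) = -498/7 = -71.14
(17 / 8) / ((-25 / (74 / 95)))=-629 / 9500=-0.07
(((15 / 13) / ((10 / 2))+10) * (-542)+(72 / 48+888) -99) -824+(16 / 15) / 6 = -6526727 / 1170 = -5578.40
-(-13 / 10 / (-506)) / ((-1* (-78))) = -1 / 30360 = -0.00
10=10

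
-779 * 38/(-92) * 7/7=14801/46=321.76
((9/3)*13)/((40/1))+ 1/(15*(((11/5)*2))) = 1307/1320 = 0.99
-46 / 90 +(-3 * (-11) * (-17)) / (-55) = 436 / 45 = 9.69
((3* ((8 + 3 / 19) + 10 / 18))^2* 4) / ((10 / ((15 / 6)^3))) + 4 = 13888621 / 3249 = 4274.74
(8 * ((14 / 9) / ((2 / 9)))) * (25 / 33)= 1400 / 33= 42.42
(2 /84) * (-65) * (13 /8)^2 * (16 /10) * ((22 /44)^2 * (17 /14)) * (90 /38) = -560235 /119168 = -4.70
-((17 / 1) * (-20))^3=39304000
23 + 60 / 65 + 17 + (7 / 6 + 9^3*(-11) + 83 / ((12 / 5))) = -413001 / 52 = -7942.33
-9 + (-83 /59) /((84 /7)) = -6455 /708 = -9.12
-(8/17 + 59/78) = -1627/1326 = -1.23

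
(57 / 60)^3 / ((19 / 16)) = 361 / 500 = 0.72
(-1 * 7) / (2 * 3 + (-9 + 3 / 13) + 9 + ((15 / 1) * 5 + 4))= -91 / 1108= -0.08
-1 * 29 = -29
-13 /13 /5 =-1 /5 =-0.20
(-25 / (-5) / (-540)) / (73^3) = -1 / 42013836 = -0.00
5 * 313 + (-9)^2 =1646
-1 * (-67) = 67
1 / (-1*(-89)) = 1 / 89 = 0.01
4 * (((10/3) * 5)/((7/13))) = 2600/21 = 123.81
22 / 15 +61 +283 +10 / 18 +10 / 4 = 31367 / 90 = 348.52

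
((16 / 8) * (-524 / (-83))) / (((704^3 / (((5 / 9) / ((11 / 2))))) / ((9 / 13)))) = 655 / 258828517376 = 0.00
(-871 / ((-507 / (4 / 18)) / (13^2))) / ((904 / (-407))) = -354497 / 12204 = -29.05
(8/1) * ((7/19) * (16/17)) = 896/323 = 2.77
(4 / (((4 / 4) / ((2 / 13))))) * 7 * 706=39536 / 13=3041.23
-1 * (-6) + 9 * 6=60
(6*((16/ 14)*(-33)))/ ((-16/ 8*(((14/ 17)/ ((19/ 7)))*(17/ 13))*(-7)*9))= -10868/ 2401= -4.53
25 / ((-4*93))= -25 / 372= -0.07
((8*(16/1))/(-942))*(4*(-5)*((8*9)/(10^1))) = 3072/157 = 19.57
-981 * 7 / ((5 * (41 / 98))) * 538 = -362055708 / 205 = -1766125.40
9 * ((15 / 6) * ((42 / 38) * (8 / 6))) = 630 / 19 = 33.16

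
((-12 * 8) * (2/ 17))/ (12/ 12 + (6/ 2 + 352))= -48/ 1513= -0.03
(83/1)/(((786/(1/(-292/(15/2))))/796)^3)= -81761214625/55970919459008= -0.00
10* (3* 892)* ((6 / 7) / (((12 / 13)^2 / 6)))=1130610 / 7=161515.71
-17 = -17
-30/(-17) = 30/17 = 1.76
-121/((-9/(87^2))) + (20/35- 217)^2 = 7281514/49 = 148602.33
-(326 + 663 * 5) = -3641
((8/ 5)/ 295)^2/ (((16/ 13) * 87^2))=52/ 16467305625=0.00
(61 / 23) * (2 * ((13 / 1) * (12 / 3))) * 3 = 19032 / 23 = 827.48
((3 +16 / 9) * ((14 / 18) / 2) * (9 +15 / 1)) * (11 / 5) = 13244 / 135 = 98.10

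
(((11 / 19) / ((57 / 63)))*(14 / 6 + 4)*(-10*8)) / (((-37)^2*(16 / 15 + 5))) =-13200 / 338143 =-0.04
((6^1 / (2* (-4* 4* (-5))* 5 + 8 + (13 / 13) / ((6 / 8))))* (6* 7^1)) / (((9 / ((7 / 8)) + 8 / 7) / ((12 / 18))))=441 / 24280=0.02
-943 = -943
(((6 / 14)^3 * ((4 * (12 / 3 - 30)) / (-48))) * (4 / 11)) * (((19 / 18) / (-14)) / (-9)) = 247 / 475398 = 0.00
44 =44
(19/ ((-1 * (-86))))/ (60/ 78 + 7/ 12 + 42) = 1482/ 290809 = 0.01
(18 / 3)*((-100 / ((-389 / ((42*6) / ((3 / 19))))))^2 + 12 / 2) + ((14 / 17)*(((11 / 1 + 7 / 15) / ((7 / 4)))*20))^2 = 402116818848292 / 393585921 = 1021674.80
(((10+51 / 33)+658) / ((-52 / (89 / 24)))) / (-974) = 218495 / 4457024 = 0.05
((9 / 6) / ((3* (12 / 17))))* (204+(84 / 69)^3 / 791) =1192026485 / 8249226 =144.50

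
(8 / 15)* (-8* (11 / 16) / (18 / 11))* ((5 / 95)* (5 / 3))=-242 / 1539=-0.16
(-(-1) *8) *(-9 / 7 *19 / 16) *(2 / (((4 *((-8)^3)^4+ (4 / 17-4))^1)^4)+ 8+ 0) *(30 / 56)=-52.35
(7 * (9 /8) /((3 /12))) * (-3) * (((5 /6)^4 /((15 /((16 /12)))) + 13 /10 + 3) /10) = -443233 /10800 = -41.04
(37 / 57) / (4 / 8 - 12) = -74 / 1311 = -0.06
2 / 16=1 / 8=0.12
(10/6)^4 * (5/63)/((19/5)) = 15625/96957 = 0.16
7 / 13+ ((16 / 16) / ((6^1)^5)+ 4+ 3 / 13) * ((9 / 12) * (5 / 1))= 2211041 / 134784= 16.40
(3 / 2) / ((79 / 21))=63 / 158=0.40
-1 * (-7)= 7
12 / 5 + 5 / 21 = 277 / 105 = 2.64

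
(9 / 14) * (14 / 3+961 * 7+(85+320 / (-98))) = 1502355 / 343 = 4380.04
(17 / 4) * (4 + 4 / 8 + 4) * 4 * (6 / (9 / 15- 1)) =-2167.50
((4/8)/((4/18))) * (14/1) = 63/2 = 31.50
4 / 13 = 0.31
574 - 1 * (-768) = 1342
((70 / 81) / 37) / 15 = 14 / 8991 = 0.00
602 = 602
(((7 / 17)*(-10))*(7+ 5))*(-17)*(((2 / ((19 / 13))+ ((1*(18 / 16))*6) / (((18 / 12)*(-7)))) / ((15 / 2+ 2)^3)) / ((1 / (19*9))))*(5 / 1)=4168800 / 6859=607.79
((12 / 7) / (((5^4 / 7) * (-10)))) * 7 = -42 / 3125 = -0.01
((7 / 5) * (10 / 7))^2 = 4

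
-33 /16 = -2.06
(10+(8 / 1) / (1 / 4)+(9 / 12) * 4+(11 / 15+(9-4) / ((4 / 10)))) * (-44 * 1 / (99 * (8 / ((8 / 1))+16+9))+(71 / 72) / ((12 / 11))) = 17401867 / 336960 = 51.64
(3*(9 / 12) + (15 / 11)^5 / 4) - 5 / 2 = 149581 / 161051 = 0.93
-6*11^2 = -726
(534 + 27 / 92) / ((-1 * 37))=-49155 / 3404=-14.44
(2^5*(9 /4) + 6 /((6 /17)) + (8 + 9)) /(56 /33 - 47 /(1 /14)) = -1749 /10829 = -0.16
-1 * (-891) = 891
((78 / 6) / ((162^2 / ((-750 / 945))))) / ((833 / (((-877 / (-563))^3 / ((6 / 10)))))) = -0.00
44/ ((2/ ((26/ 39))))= 44/ 3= 14.67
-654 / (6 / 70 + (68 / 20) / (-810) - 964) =18540900 / 27327089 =0.68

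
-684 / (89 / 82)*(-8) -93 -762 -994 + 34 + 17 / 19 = 5457724 / 1691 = 3227.51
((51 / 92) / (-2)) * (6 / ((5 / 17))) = -2601 / 460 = -5.65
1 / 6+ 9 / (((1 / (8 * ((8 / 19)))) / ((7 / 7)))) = 3475 / 114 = 30.48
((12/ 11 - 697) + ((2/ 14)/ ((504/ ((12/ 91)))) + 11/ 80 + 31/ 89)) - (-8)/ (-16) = -729109479887/ 1047686640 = -695.92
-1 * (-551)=551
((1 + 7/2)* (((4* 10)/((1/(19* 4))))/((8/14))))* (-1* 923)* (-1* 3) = 66289860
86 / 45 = 1.91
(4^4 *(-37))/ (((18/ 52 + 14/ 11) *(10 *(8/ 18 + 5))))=-107.47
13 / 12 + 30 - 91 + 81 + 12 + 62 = 1141 / 12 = 95.08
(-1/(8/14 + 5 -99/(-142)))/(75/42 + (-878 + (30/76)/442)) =116866568/641906161191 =0.00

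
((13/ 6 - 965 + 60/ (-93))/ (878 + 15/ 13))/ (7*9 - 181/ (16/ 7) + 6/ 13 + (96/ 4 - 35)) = 242287864/ 5908644423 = 0.04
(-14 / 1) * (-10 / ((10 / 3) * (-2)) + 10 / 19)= -539 / 19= -28.37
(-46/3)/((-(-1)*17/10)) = -460/51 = -9.02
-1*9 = -9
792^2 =627264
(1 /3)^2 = 1 /9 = 0.11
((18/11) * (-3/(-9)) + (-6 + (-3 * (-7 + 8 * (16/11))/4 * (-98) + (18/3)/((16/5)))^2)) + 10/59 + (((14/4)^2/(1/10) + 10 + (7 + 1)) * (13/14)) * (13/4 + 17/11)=118027.82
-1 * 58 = -58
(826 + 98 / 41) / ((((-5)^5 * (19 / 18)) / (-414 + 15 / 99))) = 2783078088 / 26778125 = 103.93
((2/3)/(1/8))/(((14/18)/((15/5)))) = 144/7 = 20.57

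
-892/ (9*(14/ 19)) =-8474/ 63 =-134.51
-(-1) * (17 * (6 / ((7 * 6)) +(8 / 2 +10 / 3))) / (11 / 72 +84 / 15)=320280 / 14497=22.09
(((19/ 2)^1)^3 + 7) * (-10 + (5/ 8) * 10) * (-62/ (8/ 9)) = 28939275/ 128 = 226088.09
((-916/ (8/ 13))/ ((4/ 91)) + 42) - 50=-270971/ 8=-33871.38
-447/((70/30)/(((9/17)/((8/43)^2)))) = -22315581/7616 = -2930.09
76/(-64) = -19/16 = -1.19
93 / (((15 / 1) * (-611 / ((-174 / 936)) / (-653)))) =-587047 / 476580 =-1.23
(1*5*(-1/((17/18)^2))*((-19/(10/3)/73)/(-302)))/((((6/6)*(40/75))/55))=-0.15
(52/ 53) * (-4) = -208/ 53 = -3.92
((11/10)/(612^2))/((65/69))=253/81151200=0.00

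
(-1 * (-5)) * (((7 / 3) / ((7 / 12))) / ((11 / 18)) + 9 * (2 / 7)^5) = 6066360 / 184877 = 32.81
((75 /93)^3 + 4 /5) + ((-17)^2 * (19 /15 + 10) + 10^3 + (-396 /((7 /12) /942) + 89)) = -1986743585579 /3128055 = -635137.04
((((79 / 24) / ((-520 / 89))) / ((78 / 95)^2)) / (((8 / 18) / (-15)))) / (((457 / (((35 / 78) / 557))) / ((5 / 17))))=11104585625 / 759355132803072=0.00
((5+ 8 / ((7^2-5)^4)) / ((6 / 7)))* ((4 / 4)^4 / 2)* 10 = 81989635 / 2811072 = 29.17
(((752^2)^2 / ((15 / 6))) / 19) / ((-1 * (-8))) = 79948693504 / 95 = 841565194.78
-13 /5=-2.60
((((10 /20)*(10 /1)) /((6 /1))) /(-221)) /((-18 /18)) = 0.00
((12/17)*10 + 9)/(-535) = -273/9095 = -0.03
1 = 1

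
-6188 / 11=-562.55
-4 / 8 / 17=-1 / 34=-0.03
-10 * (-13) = 130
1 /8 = 0.12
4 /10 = 2 /5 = 0.40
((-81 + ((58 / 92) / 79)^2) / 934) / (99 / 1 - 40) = -1069681595 / 727727411336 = -0.00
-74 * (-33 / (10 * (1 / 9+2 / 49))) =538461 / 335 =1607.35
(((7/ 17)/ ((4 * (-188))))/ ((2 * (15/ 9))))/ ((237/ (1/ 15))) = -7/ 151490400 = -0.00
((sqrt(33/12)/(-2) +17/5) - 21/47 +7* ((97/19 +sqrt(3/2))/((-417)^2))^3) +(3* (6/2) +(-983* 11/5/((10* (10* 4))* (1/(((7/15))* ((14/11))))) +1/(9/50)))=-sqrt(11)/4 +14917* sqrt(6)/281202876520321068 +121173751644016758410342707/8475103194726826588185000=13.47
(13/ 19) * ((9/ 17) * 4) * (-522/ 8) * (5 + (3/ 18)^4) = -472.78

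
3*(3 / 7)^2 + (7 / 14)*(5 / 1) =299 / 98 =3.05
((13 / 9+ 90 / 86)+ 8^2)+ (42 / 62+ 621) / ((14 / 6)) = 27958636 / 83979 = 332.92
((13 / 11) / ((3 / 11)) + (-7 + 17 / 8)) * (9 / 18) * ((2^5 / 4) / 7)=-13 / 42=-0.31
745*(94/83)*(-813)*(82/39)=-1442267.53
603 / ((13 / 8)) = 4824 / 13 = 371.08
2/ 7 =0.29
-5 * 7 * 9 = -315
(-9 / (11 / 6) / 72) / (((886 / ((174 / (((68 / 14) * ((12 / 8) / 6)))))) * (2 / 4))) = -1827 / 82841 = -0.02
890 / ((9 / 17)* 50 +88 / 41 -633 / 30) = 6203300 / 52393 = 118.40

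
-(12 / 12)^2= -1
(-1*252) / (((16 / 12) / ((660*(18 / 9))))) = -249480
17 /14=1.21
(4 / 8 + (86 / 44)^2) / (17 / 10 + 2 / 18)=94095 / 39446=2.39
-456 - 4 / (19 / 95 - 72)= -163684 / 359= -455.94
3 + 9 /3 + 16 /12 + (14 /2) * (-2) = -20 /3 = -6.67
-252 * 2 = -504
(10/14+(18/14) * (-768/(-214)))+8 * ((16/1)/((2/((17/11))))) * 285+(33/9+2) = 28200.09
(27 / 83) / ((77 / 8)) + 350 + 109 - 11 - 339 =696835 / 6391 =109.03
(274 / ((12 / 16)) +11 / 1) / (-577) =-1129 / 1731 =-0.65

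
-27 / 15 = -9 / 5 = -1.80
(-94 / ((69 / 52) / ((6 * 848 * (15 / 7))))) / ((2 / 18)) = -1119156480 / 161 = -6951282.48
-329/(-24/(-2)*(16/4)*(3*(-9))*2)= 329/2592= 0.13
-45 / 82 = -0.55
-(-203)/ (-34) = -203/ 34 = -5.97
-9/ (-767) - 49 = -48.99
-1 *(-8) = 8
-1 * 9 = -9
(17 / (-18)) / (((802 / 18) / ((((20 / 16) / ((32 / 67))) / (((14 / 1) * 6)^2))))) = -5695 / 724340736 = -0.00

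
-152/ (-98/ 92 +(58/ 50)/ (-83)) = 140.85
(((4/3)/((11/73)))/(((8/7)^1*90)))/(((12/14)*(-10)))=-3577/356400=-0.01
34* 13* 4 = 1768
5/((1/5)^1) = 25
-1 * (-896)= 896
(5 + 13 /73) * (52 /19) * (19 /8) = 2457 /73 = 33.66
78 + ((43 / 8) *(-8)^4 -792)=21302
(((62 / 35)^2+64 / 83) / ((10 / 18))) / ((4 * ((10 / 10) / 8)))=14.07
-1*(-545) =545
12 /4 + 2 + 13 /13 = 6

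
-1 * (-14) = 14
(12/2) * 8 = 48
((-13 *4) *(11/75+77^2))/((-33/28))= 58860256/225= 261601.14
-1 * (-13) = 13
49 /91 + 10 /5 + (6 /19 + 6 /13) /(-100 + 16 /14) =108135 /42731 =2.53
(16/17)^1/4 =4/17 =0.24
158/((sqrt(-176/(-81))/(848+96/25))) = 688248 *sqrt(11)/25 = 91306.42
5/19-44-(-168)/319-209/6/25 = -40551299/909150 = -44.60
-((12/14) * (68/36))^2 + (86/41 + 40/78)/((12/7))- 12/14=-919403/470106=-1.96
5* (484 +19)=2515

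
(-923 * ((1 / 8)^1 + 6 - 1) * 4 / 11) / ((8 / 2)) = -37843 / 88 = -430.03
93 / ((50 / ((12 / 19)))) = 558 / 475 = 1.17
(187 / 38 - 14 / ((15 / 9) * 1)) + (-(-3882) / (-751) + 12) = 478289 / 142690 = 3.35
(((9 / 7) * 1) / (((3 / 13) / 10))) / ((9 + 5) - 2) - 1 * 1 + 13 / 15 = 947 / 210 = 4.51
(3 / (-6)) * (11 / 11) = -1 / 2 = -0.50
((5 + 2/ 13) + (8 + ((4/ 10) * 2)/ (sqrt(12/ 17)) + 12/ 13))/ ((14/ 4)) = 4 * sqrt(51)/ 105 + 366/ 91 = 4.29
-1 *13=-13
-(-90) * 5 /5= 90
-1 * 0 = 0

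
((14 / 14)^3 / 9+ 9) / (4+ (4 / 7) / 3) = 287 / 132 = 2.17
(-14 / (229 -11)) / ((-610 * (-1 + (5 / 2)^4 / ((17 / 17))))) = 8 / 2892315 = 0.00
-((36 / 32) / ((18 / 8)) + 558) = -1117 / 2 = -558.50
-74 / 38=-37 / 19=-1.95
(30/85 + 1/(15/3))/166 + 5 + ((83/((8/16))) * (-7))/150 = -580627/211650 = -2.74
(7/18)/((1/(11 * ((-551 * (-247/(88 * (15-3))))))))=952679/1728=551.32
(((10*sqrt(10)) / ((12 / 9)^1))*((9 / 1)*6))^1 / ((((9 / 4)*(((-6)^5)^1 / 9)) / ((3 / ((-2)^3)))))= 5*sqrt(10) / 64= 0.25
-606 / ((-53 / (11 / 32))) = 3.93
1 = 1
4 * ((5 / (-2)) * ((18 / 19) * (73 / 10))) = -1314 / 19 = -69.16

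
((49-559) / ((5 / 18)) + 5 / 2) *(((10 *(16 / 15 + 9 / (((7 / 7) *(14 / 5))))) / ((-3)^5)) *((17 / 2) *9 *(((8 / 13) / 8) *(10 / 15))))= 56042761 / 44226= 1267.19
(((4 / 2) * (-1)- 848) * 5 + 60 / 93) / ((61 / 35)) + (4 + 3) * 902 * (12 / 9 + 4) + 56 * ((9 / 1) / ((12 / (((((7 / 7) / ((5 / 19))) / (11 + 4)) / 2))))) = 4430872859 / 141825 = 31241.83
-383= -383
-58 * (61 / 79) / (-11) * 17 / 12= 30073 / 5214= 5.77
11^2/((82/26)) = 1573/41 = 38.37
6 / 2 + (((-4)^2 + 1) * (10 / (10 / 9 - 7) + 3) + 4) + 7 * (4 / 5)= 9204 / 265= 34.73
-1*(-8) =8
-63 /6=-21 /2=-10.50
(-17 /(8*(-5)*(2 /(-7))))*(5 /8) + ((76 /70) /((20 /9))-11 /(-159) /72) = -14108911 /32054400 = -0.44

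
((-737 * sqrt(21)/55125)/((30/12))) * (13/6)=-9581 * sqrt(21)/826875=-0.05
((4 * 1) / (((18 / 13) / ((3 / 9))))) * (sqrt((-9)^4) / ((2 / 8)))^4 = 10611813888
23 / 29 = 0.79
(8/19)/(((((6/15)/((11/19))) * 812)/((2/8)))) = 55/293132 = 0.00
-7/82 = -0.09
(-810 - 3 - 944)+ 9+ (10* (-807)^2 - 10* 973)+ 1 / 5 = 32505061 / 5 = 6501012.20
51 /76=0.67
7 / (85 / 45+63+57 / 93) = 1953 / 18275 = 0.11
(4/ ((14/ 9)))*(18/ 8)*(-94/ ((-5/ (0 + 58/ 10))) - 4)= 106353/ 175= 607.73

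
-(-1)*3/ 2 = 3/ 2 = 1.50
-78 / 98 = -39 / 49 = -0.80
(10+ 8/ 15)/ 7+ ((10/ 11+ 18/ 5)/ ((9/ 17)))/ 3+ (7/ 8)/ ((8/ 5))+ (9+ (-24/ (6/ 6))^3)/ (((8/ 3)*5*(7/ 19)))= -1867739399/ 665280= -2807.45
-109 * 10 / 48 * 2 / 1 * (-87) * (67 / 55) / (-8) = -211787 / 352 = -601.67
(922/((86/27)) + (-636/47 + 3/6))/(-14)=-1117343/56588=-19.75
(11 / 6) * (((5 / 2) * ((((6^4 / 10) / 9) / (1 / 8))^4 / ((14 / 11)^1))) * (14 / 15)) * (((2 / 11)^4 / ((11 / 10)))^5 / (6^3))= 2374945115996160 / 895430243255237372246531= 0.00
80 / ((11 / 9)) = 720 / 11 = 65.45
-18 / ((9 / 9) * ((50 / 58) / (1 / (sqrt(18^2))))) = -29 / 25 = -1.16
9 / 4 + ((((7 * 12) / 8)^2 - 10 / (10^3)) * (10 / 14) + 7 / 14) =81.49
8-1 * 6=2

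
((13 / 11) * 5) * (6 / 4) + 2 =239 / 22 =10.86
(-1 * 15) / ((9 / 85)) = -425 / 3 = -141.67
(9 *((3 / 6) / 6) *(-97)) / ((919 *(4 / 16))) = -291 / 919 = -0.32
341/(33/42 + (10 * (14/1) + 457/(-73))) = 2.53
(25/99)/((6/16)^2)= 1600/891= 1.80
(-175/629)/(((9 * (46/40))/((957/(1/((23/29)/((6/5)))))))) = -96250/5661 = -17.00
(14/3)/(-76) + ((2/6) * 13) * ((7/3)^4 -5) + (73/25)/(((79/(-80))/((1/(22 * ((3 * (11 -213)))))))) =106.72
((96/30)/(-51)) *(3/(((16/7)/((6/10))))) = -21/425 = -0.05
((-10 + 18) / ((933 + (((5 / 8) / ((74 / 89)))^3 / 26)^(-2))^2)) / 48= 60300391495425327222539306640625 / 7925309200513270900542601024582625181366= 0.00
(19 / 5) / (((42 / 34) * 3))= 323 / 315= 1.03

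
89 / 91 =0.98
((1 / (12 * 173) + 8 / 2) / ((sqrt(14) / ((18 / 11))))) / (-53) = -2265 * sqrt(14) / 256732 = -0.03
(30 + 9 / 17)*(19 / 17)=9861 / 289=34.12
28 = 28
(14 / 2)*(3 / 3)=7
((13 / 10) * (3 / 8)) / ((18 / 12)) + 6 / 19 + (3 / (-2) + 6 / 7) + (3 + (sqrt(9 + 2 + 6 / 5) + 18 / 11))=sqrt(305) / 5 + 271199 / 58520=8.13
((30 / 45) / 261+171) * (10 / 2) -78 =608401 / 783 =777.01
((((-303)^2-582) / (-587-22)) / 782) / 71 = -30409 / 11270966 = -0.00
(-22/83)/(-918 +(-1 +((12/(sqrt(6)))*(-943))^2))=-22/1771307731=-0.00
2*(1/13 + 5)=132/13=10.15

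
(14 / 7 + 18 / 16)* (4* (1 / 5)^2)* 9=9 / 2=4.50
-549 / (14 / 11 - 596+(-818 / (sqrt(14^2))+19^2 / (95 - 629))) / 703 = 22573782 / 18899634077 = 0.00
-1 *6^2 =-36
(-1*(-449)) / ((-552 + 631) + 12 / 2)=449 / 85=5.28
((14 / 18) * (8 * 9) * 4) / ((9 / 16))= 3584 / 9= 398.22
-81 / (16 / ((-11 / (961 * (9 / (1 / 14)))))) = 99 / 215264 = 0.00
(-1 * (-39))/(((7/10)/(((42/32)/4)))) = 585/32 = 18.28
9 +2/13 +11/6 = 857/78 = 10.99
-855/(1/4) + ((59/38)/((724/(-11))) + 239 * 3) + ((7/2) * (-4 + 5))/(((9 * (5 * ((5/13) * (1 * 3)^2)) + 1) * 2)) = -37889109083/14017364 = -2703.01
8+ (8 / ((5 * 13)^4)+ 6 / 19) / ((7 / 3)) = 19314376706 / 2374133125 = 8.14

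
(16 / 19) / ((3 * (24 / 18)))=4 / 19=0.21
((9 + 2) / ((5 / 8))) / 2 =44 / 5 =8.80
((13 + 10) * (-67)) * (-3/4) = 4623/4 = 1155.75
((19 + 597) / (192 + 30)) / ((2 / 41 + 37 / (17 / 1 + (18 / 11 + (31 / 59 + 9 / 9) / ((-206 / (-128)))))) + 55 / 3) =8265941530 / 60387654527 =0.14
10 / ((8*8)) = 5 / 32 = 0.16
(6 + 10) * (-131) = -2096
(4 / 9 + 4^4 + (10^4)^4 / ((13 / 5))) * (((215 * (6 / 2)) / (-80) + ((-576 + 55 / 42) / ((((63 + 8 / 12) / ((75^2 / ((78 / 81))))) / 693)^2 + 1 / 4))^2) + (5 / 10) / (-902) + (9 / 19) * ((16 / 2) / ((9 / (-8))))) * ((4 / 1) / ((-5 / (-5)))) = 810126450878019691116469936539936908565488678569974740016333199 / 9965041840662258003082660826888460168573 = 81296843890038318757819.72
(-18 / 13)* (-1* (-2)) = -36 / 13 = -2.77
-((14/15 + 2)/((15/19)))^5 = -408348897330176/576650390625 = -708.14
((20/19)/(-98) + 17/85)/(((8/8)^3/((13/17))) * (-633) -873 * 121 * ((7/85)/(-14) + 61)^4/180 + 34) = -38262640520000/1642092729497253885778031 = -0.00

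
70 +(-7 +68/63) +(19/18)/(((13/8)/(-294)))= -103927/819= -126.89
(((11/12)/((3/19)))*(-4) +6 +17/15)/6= -362/135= -2.68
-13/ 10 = -1.30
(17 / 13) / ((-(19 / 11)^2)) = -2057 / 4693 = -0.44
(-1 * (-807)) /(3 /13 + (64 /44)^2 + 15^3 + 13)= 1269411 /5333015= 0.24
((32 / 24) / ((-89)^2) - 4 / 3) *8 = -10.67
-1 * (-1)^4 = -1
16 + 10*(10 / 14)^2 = 1034 / 49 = 21.10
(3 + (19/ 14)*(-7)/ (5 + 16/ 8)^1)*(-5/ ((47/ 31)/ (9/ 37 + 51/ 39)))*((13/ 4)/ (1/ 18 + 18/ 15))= -59838525/ 2751098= -21.75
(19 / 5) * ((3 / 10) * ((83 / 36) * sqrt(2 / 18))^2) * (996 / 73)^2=901708099 / 7194150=125.34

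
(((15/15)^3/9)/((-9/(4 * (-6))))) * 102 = 272/9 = 30.22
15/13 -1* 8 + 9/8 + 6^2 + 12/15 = 16161/520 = 31.08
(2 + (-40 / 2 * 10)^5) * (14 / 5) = -4479999999972 / 5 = -895999999994.40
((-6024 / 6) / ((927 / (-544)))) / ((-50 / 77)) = -21027776 / 23175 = -907.35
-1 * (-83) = 83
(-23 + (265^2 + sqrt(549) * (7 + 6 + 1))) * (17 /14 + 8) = 387 * sqrt(61) + 4528029 /7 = 649883.85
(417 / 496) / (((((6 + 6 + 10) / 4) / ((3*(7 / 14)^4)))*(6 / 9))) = 3753 / 87296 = 0.04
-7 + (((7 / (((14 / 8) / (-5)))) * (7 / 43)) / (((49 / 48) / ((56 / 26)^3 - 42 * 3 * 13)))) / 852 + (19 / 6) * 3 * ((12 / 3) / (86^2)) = -519497169 / 576839926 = -0.90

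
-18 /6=-3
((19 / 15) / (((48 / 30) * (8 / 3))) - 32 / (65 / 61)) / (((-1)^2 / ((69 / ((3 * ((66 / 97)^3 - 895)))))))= 2596499011947 / 3396868130240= 0.76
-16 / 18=-0.89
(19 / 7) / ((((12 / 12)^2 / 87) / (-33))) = -54549 / 7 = -7792.71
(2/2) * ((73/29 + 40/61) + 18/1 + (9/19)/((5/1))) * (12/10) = 25.52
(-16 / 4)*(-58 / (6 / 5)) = 580 / 3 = 193.33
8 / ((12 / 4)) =8 / 3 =2.67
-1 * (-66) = 66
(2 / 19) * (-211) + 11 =-213 / 19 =-11.21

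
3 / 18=1 / 6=0.17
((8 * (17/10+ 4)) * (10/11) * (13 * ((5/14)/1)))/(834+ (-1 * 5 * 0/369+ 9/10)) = 49400/214291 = 0.23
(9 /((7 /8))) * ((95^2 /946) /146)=0.67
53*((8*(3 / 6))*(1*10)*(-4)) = -8480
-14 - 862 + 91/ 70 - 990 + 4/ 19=-354253/ 190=-1864.49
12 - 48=-36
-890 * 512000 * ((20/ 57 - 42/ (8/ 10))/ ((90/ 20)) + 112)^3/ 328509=-62281621489556270080000/ 44350586515773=-1404302093.44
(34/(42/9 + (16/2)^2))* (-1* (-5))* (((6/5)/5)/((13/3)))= 918/6695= 0.14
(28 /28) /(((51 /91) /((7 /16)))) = 637 /816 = 0.78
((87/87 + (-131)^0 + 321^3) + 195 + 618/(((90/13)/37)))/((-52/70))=-3473364391/78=-44530312.71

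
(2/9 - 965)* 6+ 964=-14474/3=-4824.67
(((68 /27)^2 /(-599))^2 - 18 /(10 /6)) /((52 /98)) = -19405314432791 /953407811205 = -20.35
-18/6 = -3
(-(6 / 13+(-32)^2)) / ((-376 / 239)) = 1591501 / 2444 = 651.19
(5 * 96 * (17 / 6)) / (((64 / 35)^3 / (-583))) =-2124670625 / 16384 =-129679.60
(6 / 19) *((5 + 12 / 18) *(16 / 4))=136 / 19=7.16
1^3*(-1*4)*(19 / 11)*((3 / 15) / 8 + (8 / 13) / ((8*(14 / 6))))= -4009 / 10010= -0.40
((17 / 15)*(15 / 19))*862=14654 / 19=771.26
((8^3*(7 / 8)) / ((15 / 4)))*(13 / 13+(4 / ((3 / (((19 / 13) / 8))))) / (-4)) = 65632 / 585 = 112.19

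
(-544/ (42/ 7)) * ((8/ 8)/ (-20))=68/ 15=4.53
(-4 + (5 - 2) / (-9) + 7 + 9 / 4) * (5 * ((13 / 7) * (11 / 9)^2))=464035 / 6804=68.20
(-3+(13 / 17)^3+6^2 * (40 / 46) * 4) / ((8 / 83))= 575230421 / 451996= 1272.64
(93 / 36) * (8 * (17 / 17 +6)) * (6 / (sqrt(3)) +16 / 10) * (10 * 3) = 6944 +8680 * sqrt(3) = 21978.20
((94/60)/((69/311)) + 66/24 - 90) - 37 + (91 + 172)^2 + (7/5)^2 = 1429413067/20700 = 69053.77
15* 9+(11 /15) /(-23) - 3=131.97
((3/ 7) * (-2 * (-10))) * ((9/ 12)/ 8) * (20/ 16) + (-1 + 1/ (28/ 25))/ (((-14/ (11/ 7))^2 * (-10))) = 168843/ 168070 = 1.00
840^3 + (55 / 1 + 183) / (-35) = 2963519966 / 5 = 592703993.20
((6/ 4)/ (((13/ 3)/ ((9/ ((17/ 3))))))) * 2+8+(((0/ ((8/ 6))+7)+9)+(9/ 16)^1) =90741/ 3536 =25.66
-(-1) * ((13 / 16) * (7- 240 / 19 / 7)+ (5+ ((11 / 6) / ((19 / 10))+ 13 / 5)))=408137 / 31920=12.79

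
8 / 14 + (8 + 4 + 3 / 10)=901 / 70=12.87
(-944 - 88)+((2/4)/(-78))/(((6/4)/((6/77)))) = -3099097/3003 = -1032.00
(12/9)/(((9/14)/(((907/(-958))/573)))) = -25396/7410609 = -0.00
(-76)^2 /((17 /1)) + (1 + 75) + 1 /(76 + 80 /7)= 254455 /612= 415.78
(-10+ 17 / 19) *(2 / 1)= -346 / 19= -18.21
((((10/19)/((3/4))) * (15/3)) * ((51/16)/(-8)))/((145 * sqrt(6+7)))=-85 * sqrt(13)/114608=-0.00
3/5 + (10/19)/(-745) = 8483/14155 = 0.60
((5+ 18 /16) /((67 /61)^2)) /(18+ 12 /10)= 0.26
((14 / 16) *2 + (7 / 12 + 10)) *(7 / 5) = 259 / 15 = 17.27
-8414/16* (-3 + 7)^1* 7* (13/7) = -54691/2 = -27345.50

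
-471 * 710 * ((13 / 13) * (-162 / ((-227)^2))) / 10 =5417442 / 51529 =105.13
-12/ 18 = -2/ 3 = -0.67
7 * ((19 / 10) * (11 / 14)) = 209 / 20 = 10.45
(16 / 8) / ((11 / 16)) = 32 / 11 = 2.91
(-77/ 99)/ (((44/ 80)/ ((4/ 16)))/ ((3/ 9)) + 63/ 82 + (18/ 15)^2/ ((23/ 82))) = -330050/ 5305311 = -0.06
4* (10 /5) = 8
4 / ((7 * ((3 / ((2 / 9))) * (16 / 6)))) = 0.02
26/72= 13/36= 0.36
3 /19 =0.16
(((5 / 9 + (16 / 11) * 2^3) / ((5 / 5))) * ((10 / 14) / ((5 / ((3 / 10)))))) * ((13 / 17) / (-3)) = -923 / 6930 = -0.13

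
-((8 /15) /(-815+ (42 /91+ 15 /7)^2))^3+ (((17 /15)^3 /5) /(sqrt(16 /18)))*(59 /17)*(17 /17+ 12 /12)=36343632130624 /126478377773220337763625+ 17051*sqrt(2) /11250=2.14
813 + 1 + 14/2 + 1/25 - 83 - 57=17026/25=681.04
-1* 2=-2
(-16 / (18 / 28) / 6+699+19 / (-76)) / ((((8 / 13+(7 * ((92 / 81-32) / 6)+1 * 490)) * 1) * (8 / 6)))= 26330967 / 22977664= 1.15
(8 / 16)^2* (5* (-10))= -25 / 2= -12.50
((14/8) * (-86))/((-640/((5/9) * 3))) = 301/768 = 0.39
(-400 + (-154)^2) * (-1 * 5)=-116580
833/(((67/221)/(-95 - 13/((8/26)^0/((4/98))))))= -17586517/67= -262485.33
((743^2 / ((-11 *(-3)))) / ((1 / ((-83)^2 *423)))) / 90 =178744081367 / 330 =541648731.42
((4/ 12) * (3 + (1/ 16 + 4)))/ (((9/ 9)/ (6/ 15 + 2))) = 113/ 20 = 5.65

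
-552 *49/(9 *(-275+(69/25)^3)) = 70437500/5952549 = 11.83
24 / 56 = 3 / 7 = 0.43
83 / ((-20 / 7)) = -581 / 20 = -29.05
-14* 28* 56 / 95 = -21952 / 95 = -231.07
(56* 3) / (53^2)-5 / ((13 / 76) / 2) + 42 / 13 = -2014678 / 36517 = -55.17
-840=-840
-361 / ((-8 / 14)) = 2527 / 4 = 631.75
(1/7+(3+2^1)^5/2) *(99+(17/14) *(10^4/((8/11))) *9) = 11513515068/49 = 234969695.27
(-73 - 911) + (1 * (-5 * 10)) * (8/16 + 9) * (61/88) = -1313.26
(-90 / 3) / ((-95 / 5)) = 30 / 19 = 1.58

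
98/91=14/13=1.08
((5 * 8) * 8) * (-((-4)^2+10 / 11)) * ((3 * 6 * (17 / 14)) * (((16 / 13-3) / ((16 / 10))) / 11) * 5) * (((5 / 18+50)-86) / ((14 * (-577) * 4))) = 2922676125 / 44473429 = 65.72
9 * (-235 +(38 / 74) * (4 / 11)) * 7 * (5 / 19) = -30104235 / 7733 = -3892.96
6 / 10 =3 / 5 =0.60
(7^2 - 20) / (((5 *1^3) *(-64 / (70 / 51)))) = -203 / 1632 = -0.12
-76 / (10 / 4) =-152 / 5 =-30.40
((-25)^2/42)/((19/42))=625/19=32.89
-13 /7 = -1.86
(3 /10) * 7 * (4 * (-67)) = -2814 /5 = -562.80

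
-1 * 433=-433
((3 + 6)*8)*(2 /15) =48 /5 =9.60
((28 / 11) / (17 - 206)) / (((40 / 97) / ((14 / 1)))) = -0.46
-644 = -644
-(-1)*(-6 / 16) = -3 / 8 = -0.38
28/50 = 14/25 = 0.56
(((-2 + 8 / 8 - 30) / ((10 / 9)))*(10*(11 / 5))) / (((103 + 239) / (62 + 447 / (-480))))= -3331911 / 30400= -109.60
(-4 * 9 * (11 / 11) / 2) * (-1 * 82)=1476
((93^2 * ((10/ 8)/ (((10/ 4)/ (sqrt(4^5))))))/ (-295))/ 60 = -11532/ 1475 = -7.82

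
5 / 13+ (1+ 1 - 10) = -99 / 13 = -7.62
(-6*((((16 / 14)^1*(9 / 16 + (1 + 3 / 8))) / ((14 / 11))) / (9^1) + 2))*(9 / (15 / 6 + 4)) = -11607 / 637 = -18.22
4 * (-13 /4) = -13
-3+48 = 45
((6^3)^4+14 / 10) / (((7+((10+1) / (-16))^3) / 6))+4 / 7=1872381095884804 / 956935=1956643968.38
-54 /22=-27 /11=-2.45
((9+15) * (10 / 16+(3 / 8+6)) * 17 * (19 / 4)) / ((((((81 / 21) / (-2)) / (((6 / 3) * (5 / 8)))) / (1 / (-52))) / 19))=1503565 / 468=3212.75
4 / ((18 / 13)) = 26 / 9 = 2.89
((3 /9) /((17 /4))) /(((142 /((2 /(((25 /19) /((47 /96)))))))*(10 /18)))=0.00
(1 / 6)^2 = 1 / 36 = 0.03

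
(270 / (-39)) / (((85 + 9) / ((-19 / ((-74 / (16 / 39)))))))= -2280 / 293891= -0.01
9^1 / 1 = 9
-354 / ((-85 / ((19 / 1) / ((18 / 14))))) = 15694 / 255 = 61.55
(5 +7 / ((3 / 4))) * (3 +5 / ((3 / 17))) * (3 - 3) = 0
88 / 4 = 22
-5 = -5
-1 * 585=-585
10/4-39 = -73/2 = -36.50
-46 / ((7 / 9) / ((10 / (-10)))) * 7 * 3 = 1242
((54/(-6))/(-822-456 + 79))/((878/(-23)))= -207/1052722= -0.00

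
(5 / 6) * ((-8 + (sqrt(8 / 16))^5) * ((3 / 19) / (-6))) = 0.17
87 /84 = 29 /28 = 1.04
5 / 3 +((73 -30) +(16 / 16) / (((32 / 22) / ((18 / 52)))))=44.90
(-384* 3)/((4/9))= -2592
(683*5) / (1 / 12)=40980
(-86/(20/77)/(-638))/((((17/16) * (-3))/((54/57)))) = -7224/46835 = -0.15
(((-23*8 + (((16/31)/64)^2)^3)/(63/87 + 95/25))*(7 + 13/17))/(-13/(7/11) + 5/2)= 22404121339074444585/1271939944283398144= 17.61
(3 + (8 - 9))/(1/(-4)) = -8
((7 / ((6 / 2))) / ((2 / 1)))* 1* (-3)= -7 / 2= -3.50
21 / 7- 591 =-588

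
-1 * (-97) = 97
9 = 9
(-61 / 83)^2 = 3721 / 6889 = 0.54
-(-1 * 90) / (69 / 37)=1110 / 23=48.26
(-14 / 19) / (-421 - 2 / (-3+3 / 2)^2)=126 / 72143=0.00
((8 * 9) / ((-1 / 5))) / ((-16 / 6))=135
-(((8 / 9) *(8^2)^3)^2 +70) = -4398046516774 / 81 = -54296870577.46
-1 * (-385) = 385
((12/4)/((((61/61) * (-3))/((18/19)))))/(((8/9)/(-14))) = 567/38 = 14.92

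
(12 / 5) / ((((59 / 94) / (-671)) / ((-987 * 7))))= 17726573.53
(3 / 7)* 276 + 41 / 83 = 69011 / 581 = 118.78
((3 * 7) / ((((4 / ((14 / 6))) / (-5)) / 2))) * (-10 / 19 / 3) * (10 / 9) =12250 / 513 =23.88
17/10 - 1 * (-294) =2957/10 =295.70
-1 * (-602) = 602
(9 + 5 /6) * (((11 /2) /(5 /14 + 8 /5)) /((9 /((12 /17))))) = 45430 /20961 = 2.17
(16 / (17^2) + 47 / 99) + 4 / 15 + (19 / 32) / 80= 11780581 / 14648832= 0.80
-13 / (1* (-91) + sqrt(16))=13 / 87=0.15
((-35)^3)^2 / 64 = 1838265625 / 64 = 28722900.39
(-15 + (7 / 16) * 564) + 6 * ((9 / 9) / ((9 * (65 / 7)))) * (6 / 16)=30131 / 130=231.78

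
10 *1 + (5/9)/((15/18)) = 32/3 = 10.67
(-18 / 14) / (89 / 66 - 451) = 0.00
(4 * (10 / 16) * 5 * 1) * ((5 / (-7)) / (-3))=125 / 42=2.98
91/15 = 6.07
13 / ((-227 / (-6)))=78 / 227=0.34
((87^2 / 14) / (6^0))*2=7569 / 7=1081.29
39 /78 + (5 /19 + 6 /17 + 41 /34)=750 /323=2.32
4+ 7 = 11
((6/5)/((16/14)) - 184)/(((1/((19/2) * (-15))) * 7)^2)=-59440455/784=-75816.91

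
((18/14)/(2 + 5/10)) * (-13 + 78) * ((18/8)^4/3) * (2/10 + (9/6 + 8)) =24820263/8960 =2770.12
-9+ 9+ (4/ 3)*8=32/ 3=10.67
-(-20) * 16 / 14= 160 / 7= 22.86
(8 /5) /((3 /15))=8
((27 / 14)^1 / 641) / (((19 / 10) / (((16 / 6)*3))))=0.01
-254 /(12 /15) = -635 /2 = -317.50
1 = 1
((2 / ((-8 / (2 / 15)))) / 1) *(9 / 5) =-3 / 50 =-0.06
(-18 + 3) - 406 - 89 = -510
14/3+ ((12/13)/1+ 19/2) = 1177/78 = 15.09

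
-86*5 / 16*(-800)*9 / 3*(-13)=-838500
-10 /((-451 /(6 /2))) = 30 /451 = 0.07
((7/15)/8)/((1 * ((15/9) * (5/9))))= 0.06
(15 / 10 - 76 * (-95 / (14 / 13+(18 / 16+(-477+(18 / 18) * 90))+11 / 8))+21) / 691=73165 / 13777158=0.01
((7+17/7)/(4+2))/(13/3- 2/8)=132/343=0.38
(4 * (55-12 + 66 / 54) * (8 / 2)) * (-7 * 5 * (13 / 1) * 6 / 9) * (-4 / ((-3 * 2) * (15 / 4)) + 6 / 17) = -470544256 / 4131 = -113905.65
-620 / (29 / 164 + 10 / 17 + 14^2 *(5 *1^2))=-1728560 / 2734373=-0.63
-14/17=-0.82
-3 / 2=-1.50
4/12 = 1/3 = 0.33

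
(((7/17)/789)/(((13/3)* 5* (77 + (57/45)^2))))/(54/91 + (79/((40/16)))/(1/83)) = 11025/94386332182264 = 0.00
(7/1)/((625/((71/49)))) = 71/4375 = 0.02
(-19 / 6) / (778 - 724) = -19 / 324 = -0.06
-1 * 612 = -612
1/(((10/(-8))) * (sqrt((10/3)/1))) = -2 * sqrt(30)/25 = -0.44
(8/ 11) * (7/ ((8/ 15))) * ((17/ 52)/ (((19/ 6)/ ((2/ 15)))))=0.13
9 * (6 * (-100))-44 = -5444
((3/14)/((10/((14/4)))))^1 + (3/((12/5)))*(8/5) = 83/40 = 2.08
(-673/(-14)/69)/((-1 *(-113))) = 0.01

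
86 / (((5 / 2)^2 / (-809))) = -278296 / 25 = -11131.84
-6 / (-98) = 3 / 49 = 0.06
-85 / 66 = -1.29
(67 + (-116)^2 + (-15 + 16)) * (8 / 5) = 108192 / 5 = 21638.40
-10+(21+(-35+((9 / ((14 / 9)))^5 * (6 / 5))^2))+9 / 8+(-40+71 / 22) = 1203607694276570350499 / 19886257529600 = 60524595.56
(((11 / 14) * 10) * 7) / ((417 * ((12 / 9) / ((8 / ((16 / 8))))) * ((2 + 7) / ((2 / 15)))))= 22 / 3753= 0.01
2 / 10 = 1 / 5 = 0.20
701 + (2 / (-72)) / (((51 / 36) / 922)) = 34829 / 51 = 682.92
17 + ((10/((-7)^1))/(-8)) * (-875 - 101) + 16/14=-1093/7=-156.14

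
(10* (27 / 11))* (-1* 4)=-1080 / 11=-98.18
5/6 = 0.83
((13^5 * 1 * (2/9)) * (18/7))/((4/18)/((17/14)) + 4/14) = 113615658/251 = 452652.02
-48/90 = -0.53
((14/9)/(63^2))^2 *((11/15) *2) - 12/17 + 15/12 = 14452543979/26561421180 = 0.54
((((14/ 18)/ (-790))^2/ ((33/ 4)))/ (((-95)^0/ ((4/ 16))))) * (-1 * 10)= -0.00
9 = 9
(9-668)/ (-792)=659/ 792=0.83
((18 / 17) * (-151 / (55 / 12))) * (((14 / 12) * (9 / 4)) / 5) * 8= -684936 / 4675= -146.51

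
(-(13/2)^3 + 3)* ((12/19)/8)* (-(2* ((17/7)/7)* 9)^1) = 997407/7448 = 133.92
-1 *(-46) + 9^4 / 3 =2233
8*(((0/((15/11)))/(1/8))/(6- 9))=0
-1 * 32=-32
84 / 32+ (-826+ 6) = -6539 / 8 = -817.38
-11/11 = -1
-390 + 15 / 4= -1545 / 4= -386.25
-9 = -9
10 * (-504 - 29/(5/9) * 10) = -10260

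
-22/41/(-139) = 22/5699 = 0.00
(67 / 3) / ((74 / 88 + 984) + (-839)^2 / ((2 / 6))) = 2948 / 278882715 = 0.00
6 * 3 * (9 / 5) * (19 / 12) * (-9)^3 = -373977 / 10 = -37397.70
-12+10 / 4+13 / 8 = -63 / 8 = -7.88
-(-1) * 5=5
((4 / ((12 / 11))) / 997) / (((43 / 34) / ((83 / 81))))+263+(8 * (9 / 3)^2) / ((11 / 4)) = 33138895655 / 114594183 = 289.18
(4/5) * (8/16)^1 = 2/5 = 0.40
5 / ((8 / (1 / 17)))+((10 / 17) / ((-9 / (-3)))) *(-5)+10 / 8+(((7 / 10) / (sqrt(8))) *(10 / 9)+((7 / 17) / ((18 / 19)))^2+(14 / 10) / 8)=7 *sqrt(2) / 36+156907 / 234090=0.95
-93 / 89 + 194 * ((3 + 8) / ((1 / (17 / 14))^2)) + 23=3168.52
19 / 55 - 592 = -32541 / 55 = -591.65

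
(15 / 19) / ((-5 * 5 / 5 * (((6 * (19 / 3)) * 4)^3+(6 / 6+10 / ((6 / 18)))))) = -1 / 22241647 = -0.00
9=9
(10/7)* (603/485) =1206/679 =1.78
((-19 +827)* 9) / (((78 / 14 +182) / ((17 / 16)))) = 1071 / 26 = 41.19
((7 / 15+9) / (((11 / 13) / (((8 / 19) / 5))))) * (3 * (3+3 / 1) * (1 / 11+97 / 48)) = 411658 / 11495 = 35.81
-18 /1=-18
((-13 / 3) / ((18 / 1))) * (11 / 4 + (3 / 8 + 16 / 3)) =-2639 / 1296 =-2.04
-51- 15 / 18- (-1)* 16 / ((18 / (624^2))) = 346060.17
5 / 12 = 0.42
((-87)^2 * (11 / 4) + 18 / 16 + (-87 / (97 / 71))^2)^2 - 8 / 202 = 353978774747422847189 / 572253272384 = 618570118.91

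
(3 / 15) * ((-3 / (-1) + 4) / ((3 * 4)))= 7 / 60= 0.12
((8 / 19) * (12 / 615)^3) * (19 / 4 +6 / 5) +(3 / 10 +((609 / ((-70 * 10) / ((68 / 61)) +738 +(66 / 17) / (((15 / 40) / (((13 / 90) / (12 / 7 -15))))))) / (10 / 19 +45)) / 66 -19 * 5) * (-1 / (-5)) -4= -279469823628674442483 / 12182848389226136875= -22.94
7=7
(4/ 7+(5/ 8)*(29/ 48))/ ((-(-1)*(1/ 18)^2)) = 68877/ 224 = 307.49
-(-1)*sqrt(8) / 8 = sqrt(2) / 4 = 0.35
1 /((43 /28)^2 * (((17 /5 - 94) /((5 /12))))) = -4900 /2512791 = -0.00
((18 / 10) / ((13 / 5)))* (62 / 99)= 62 / 143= 0.43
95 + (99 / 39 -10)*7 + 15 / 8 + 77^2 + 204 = 642475 / 104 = 6177.64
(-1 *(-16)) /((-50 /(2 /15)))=-16 /375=-0.04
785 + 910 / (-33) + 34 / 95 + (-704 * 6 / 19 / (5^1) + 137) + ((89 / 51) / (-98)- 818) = 33741223 / 1044582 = 32.30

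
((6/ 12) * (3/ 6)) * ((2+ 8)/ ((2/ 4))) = 5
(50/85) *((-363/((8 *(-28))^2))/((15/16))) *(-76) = 0.34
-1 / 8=-0.12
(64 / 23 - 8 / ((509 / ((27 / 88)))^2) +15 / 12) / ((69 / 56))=162825555025 / 49750547187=3.27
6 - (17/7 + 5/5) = 18/7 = 2.57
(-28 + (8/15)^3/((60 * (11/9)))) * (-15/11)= 1732372/45375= 38.18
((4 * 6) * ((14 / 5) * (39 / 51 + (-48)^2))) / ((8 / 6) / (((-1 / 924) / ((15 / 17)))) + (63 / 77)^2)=-530980912 / 3724505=-142.56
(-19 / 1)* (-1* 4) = 76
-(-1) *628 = 628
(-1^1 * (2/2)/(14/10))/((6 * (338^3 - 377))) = -1/324358398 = -0.00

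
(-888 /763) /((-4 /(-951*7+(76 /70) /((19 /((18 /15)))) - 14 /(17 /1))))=-4397114262 /2269925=-1937.12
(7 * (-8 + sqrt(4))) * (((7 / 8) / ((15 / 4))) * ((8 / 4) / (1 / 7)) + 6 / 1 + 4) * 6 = -16716 / 5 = -3343.20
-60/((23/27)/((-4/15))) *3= 1296/23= 56.35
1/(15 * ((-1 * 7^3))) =-1/5145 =-0.00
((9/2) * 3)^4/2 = 531441/32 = 16607.53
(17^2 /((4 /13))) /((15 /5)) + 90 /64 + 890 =115631 /96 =1204.49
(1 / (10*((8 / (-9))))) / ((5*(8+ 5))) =-9 / 5200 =-0.00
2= 2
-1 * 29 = -29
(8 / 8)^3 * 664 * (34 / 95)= 22576 / 95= 237.64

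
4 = 4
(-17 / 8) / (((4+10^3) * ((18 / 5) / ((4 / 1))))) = -85 / 36144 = -0.00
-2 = -2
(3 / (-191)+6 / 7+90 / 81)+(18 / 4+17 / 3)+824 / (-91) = 958681 / 312858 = 3.06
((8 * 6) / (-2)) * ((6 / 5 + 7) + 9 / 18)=-1044 / 5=-208.80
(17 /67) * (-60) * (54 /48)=-2295 /134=-17.13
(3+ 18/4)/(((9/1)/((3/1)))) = 5/2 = 2.50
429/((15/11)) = 1573/5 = 314.60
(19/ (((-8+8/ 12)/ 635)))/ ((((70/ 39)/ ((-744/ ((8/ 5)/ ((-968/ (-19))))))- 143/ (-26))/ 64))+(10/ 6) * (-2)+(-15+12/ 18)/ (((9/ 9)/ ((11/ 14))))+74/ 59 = -458355688981879/ 23924943798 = -19158.07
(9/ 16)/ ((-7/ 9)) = -81/ 112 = -0.72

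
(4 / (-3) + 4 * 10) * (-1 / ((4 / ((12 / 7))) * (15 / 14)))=-232 / 15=-15.47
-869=-869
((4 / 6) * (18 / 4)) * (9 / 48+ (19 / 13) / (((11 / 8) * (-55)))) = 63489 / 125840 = 0.50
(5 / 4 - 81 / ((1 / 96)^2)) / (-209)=2985979 / 836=3571.75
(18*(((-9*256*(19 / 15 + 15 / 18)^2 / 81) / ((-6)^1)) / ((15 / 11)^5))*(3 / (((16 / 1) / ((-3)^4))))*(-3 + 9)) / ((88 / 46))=297007326 / 78125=3801.69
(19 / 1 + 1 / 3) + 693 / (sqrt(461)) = 58 / 3 + 693 * sqrt(461) / 461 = 51.61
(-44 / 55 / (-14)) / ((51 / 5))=2 / 357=0.01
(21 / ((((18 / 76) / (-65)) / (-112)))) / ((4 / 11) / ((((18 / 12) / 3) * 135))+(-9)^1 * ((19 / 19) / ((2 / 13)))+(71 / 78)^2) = -647984937600 / 57888637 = -11193.65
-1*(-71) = 71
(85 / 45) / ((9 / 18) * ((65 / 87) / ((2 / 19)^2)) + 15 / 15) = 0.05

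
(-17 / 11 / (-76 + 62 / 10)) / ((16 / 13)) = 1105 / 61424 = 0.02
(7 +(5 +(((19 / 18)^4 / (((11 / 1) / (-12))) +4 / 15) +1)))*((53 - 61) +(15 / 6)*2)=-5731519 / 160380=-35.74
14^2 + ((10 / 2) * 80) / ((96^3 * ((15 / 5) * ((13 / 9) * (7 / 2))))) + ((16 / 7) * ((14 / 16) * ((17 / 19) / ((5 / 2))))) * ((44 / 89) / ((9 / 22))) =1395937905071 / 7090836480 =196.87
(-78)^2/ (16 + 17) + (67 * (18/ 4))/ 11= 4659/ 22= 211.77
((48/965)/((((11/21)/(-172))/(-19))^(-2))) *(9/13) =363/410308825745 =0.00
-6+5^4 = 619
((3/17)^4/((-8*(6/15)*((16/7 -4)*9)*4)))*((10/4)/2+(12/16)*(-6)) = -1365/85525504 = -0.00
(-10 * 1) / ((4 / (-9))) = 22.50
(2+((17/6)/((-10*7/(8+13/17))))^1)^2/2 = 477481/352800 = 1.35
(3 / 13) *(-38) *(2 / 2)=-114 / 13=-8.77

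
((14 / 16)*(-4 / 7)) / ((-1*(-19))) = -1 / 38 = -0.03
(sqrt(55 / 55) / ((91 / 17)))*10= 170 / 91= 1.87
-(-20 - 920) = 940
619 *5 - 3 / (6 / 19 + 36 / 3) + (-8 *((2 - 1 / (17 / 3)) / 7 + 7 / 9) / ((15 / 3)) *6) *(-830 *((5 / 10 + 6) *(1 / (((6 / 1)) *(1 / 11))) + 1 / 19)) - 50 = 54001064525 / 529074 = 102067.13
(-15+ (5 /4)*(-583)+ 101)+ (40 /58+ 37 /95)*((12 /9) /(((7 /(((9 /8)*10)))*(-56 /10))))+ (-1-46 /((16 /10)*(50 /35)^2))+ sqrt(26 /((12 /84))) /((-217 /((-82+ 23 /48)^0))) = -658.31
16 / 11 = 1.45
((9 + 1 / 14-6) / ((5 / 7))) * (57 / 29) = 2451 / 290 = 8.45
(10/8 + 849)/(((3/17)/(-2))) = -57817/6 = -9636.17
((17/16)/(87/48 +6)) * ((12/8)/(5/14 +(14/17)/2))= 2023/7625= 0.27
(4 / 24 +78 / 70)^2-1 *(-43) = 1968661 / 44100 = 44.64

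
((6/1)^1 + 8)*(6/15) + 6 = 58/5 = 11.60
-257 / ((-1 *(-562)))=-257 / 562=-0.46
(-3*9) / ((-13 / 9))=243 / 13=18.69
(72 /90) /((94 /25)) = 0.21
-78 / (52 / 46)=-69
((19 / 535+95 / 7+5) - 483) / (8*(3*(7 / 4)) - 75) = 1739152 / 123585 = 14.07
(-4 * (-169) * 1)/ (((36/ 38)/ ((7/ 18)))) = 277.49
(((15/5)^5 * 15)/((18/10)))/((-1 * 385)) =-405/77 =-5.26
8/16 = 1/2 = 0.50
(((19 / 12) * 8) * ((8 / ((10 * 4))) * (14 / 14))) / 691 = 38 / 10365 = 0.00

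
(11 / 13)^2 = 121 / 169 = 0.72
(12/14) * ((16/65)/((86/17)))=0.04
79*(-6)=-474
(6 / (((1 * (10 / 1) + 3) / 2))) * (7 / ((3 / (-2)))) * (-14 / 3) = 784 / 39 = 20.10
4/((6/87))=58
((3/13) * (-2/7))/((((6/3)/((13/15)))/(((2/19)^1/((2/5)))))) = -1/133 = -0.01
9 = 9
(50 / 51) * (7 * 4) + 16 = 2216 / 51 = 43.45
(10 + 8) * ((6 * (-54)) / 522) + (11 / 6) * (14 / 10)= -7487 / 870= -8.61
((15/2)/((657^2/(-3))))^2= 25/9201030084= 0.00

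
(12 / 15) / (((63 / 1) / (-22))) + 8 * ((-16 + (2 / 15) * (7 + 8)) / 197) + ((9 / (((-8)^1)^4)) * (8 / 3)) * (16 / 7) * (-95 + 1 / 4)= -16814353 / 7943040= -2.12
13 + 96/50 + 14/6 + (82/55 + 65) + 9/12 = 278831/3300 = 84.49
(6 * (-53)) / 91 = -318 / 91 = -3.49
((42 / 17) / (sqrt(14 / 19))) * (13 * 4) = 156 * sqrt(266) / 17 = 149.66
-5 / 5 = -1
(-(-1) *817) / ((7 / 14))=1634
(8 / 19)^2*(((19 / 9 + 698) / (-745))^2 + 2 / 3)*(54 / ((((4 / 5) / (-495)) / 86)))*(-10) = 63275095340160 / 8014561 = 7895017.00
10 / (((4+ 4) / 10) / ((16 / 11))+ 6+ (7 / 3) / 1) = 600 / 533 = 1.13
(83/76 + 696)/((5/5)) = 52979/76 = 697.09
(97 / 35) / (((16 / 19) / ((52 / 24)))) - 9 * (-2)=84439 / 3360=25.13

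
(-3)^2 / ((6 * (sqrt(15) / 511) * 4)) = 49.48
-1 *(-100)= 100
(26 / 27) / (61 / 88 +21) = 2288 / 51543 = 0.04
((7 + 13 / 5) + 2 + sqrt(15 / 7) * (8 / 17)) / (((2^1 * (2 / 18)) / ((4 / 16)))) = 13.82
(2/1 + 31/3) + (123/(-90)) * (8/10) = 281/25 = 11.24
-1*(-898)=898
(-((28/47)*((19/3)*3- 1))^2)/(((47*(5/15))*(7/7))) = -762048/103823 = -7.34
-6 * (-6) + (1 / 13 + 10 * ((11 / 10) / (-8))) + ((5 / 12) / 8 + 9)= 54605 / 1248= 43.75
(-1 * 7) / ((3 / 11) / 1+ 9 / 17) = -1309 / 150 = -8.73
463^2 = 214369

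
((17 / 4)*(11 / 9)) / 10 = 187 / 360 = 0.52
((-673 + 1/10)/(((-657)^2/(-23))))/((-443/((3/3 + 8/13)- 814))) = 544831429/8286221970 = 0.07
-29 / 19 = -1.53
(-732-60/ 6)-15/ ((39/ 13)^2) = -2231/ 3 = -743.67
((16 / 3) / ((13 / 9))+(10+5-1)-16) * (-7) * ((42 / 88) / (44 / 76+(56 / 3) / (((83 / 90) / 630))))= -231819 / 522873338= -0.00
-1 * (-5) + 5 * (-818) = -4085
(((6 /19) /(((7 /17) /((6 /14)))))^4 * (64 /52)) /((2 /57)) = 210424811904 /514030010767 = 0.41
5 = 5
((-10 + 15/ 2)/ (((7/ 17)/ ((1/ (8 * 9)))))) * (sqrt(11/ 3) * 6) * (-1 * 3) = 85 * sqrt(33)/ 168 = 2.91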